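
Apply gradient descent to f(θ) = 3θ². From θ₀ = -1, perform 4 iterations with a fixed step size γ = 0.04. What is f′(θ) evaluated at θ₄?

-2.00173056

f′(θ) = 6θ
θ₁ = -1 − 0.04·(-6) = -0.76
θ₂ = -0.76 − 0.04·(-4.56) = -0.5776
θ₃ = -0.5776 − 0.04·(-3.4656) = -0.438976
θ₄ = -0.438976 − 0.04·(-2.633856) = -0.33362176
f′(θ) at (-0.33362176) = -2.00173056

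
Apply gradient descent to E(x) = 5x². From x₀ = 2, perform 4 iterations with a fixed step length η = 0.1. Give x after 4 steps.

E′(x) = 10x
x₁ = 2 − 0.1·20 = 0
x₂ = 0 − 0.1·0 = 0
x₃ = 0 − 0.1·0 = 0
x₄ = 0 − 0.1·0 = 0

0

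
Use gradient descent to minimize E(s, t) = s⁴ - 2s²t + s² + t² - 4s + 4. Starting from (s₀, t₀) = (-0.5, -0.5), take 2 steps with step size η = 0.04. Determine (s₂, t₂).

∇E = (4s³ - 4st + 2s - 4, -2s² + 2t)
(s₁, t₁) = (-0.5, -0.5) − 0.04·(-6.5, -1.5) = (-0.24, -0.44)
(s₂, t₂) = (-0.24, -0.44) − 0.04·(-4.957696, -0.9952) = (-0.04169216, -0.400192)

(-0.04169216, -0.400192)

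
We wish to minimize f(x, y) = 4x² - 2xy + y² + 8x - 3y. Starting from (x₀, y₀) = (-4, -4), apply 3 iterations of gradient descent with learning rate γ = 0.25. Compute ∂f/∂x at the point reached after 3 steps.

∇f = (8x - 2y + 8, -2x + 2y - 3)
Step 1: at (-4, -4), ∇f = (-16, -3) → (-4, -4) − 0.25·(-16, -3) = (0, -3.25)
Step 2: at (0, -3.25), ∇f = (14.5, -9.5) → (0, -3.25) − 0.25·(14.5, -9.5) = (-3.625, -0.875)
Step 3: at (-3.625, -0.875), ∇f = (-19.25, 2.5) → (-3.625, -0.875) − 0.25·(-19.25, 2.5) = (1.1875, -1.5)
∂f/∂x at (1.1875, -1.5) = 20.5

20.5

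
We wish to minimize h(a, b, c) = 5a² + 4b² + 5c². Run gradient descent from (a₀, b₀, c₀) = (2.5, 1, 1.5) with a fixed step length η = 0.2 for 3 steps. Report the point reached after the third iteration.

(-2.5, -0.216, -1.5)

∇h = (10a, 8b, 10c)
(a₁, b₁, c₁) = (2.5, 1, 1.5) − 0.2·(25, 8, 15) = (-2.5, -0.6, -1.5)
(a₂, b₂, c₂) = (-2.5, -0.6, -1.5) − 0.2·(-25, -4.8, -15) = (2.5, 0.36, 1.5)
(a₃, b₃, c₃) = (2.5, 0.36, 1.5) − 0.2·(25, 2.88, 15) = (-2.5, -0.216, -1.5)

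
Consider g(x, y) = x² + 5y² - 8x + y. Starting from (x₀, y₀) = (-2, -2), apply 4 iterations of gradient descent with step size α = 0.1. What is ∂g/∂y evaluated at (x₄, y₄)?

0

∇g = (2x - 8, 10y + 1)
Step 1: at (-2, -2), ∇g = (-12, -19) → (-2, -2) − 0.1·(-12, -19) = (-0.8, -0.1)
Step 2: at (-0.8, -0.1), ∇g = (-9.6, 0) → (-0.8, -0.1) − 0.1·(-9.6, 0) = (0.16, -0.1)
Step 3: at (0.16, -0.1), ∇g = (-7.68, 0) → (0.16, -0.1) − 0.1·(-7.68, 0) = (0.928, -0.1)
Step 4: at (0.928, -0.1), ∇g = (-6.144, 0) → (0.928, -0.1) − 0.1·(-6.144, 0) = (1.5424, -0.1)
∂g/∂y at (1.5424, -0.1) = 0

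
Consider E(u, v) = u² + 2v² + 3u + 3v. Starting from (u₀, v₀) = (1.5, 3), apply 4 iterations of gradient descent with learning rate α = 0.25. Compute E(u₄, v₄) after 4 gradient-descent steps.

∇E = (2u + 3, 4v + 3)
Step 1: at (1.5, 3), ∇E = (6, 15) → (1.5, 3) − 0.25·(6, 15) = (0, -0.75)
Step 2: at (0, -0.75), ∇E = (3, 0) → (0, -0.75) − 0.25·(3, 0) = (-0.75, -0.75)
Step 3: at (-0.75, -0.75), ∇E = (1.5, 0) → (-0.75, -0.75) − 0.25·(1.5, 0) = (-1.125, -0.75)
Step 4: at (-1.125, -0.75), ∇E = (0.75, 0) → (-1.125, -0.75) − 0.25·(0.75, 0) = (-1.3125, -0.75)
E(-1.3125, -0.75) = -3.33984375

-3.33984375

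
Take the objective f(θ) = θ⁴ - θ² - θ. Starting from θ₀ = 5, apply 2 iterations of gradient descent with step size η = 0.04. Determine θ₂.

478.17549056

f′(θ) = 4θ³ - 2θ - 1
θ₁ = 5 − 0.04·489 = -14.56
θ₂ = -14.56 − 0.04·(-12318.387264) = 478.17549056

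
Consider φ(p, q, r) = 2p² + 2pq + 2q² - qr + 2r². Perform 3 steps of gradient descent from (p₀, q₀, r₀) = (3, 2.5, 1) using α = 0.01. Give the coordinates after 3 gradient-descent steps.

∇φ = (4p + 2q, 2p + 4q - r, -q + 4r)
Step 1: at (3, 2.5, 1), ∇φ = (17, 15, 1.5) → (3, 2.5, 1) − 0.01·(17, 15, 1.5) = (2.83, 2.35, 0.985)
Step 2: at (2.83, 2.35, 0.985), ∇φ = (16.02, 14.075, 1.59) → (2.83, 2.35, 0.985) − 0.01·(16.02, 14.075, 1.59) = (2.6698, 2.20925, 0.9691)
Step 3: at (2.6698, 2.20925, 0.9691), ∇φ = (15.0977, 13.2075, 1.66715) → (2.6698, 2.20925, 0.9691) − 0.01·(15.0977, 13.2075, 1.66715) = (2.518823, 2.077175, 0.9524285)

(2.518823, 2.077175, 0.9524285)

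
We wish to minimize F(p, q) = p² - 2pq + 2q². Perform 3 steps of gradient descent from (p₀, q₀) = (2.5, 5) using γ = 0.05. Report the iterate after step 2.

∇F = (2p - 2q, -2p + 4q)
Step 1: at (2.5, 5), ∇F = (-5, 15) → (2.5, 5) − 0.05·(-5, 15) = (2.75, 4.25)
Step 2: at (2.75, 4.25), ∇F = (-3, 11.5) → (2.75, 4.25) − 0.05·(-3, 11.5) = (2.9, 3.675)

(2.9, 3.675)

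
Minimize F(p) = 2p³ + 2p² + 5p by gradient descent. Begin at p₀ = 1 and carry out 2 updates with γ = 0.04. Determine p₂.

F′(p) = 6p² + 4p + 5
p₁ = 1 − 0.04·15 = 0.4
p₂ = 0.4 − 0.04·7.56 = 0.0976

0.0976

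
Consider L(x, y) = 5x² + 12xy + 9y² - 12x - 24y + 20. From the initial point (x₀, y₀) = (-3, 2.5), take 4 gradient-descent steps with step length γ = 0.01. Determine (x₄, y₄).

∇L = (10x + 12y - 12, 12x + 18y - 24)
Step 1: at (-3, 2.5), ∇L = (-12, -15) → (-3, 2.5) − 0.01·(-12, -15) = (-2.88, 2.65)
Step 2: at (-2.88, 2.65), ∇L = (-9, -10.86) → (-2.88, 2.65) − 0.01·(-9, -10.86) = (-2.79, 2.7586)
Step 3: at (-2.79, 2.7586), ∇L = (-6.7968, -7.8252) → (-2.79, 2.7586) − 0.01·(-6.7968, -7.8252) = (-2.722032, 2.836852)
Step 4: at (-2.722032, 2.836852), ∇L = (-5.178096, -5.601048) → (-2.722032, 2.836852) − 0.01·(-5.178096, -5.601048) = (-2.67025104, 2.89286248)

(-2.67025104, 2.89286248)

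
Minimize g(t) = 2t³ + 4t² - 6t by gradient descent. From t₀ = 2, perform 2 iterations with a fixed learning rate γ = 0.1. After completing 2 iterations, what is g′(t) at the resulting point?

g′(t) = 6t² + 8t - 6
t₁ = 2 − 0.1·34 = -1.4
t₂ = -1.4 − 0.1·(-5.44) = -0.856
g′(t) at (-0.856) = -8.451584

-8.451584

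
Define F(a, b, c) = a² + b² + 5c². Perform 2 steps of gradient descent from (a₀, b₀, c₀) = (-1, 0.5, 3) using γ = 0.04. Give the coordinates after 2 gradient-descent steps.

∇F = (2a, 2b, 10c)
(a₁, b₁, c₁) = (-1, 0.5, 3) − 0.04·(-2, 1, 30) = (-0.92, 0.46, 1.8)
(a₂, b₂, c₂) = (-0.92, 0.46, 1.8) − 0.04·(-1.84, 0.92, 18) = (-0.8464, 0.4232, 1.08)

(-0.8464, 0.4232, 1.08)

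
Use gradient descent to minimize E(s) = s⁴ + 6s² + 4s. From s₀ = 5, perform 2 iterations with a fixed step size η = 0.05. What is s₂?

E′(s) = 4s³ + 12s + 4
s₁ = 5 − 0.05·564 = -23.2
s₂ = -23.2 − 0.05·(-50223.072) = 2487.9536

2487.9536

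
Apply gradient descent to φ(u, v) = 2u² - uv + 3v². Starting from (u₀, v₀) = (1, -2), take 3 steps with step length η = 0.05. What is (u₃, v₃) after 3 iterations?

∇φ = (4u - v, -u + 6v)
(u₁, v₁) = (1, -2) − 0.05·(6, -13) = (0.7, -1.35)
(u₂, v₂) = (0.7, -1.35) − 0.05·(4.15, -8.8) = (0.4925, -0.91)
(u₃, v₃) = (0.4925, -0.91) − 0.05·(2.88, -5.9525) = (0.3485, -0.612375)

(0.3485, -0.612375)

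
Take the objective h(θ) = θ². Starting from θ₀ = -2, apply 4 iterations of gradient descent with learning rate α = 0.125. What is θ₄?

-0.6328125

h′(θ) = 2θ
θ₁ = -2 − 0.125·(-4) = -1.5
θ₂ = -1.5 − 0.125·(-3) = -1.125
θ₃ = -1.125 − 0.125·(-2.25) = -0.84375
θ₄ = -0.84375 − 0.125·(-1.6875) = -0.6328125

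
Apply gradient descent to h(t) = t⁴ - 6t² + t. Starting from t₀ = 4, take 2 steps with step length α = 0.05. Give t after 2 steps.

h′(t) = 4t³ - 12t + 1
t₁ = 4 − 0.05·209 = -6.45
t₂ = -6.45 − 0.05·(-994.9445) = 43.297225

43.297225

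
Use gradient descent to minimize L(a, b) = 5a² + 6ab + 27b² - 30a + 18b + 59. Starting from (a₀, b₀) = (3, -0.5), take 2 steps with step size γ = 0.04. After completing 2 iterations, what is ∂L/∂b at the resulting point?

12.2256

∇L = (10a + 6b - 30, 6a + 54b + 18)
(a₁, b₁) = (3, -0.5) − 0.04·(-3, 9) = (3.12, -0.86)
(a₂, b₂) = (3.12, -0.86) − 0.04·(-3.96, -9.72) = (3.2784, -0.4712)
∂L/∂b at (3.2784, -0.4712) = 12.2256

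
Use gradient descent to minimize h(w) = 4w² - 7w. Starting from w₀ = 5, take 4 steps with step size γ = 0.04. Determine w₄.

1.75698176

h′(w) = 8w - 7
w₁ = 5 − 0.04·33 = 3.68
w₂ = 3.68 − 0.04·22.44 = 2.7824
w₃ = 2.7824 − 0.04·15.2592 = 2.172032
w₄ = 2.172032 − 0.04·10.376256 = 1.75698176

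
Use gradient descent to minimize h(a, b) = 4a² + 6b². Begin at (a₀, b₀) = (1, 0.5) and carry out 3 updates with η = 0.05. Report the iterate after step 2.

∇h = (8a, 12b)
Step 1: at (1, 0.5), ∇h = (8, 6) → (1, 0.5) − 0.05·(8, 6) = (0.6, 0.2)
Step 2: at (0.6, 0.2), ∇h = (4.8, 2.4) → (0.6, 0.2) − 0.05·(4.8, 2.4) = (0.36, 0.08)

(0.36, 0.08)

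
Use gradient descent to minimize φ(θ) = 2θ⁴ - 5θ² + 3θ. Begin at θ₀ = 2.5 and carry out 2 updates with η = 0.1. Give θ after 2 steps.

363.7416

φ′(θ) = 8θ³ - 10θ + 3
Step 1: φ′(2.5) = 103; θ₁ = 2.5 − 0.1·103 = -7.8
Step 2: φ′(-7.8) = -3715.416; θ₂ = -7.8 − 0.1·(-3715.416) = 363.7416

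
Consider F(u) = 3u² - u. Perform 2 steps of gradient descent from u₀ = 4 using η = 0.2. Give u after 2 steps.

0.32

F′(u) = 6u - 1
Step 1: F′(4) = 23; u₁ = 4 − 0.2·23 = -0.6
Step 2: F′(-0.6) = -4.6; u₂ = -0.6 − 0.2·(-4.6) = 0.32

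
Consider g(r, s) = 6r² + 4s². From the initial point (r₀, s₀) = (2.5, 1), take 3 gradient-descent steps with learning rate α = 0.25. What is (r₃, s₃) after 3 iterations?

∇g = (12r, 8s)
(r₁, s₁) = (2.5, 1) − 0.25·(30, 8) = (-5, -1)
(r₂, s₂) = (-5, -1) − 0.25·(-60, -8) = (10, 1)
(r₃, s₃) = (10, 1) − 0.25·(120, 8) = (-20, -1)

(-20, -1)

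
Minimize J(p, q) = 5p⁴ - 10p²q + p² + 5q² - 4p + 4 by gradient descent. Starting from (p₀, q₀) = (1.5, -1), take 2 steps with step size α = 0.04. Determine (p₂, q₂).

∇J = (20p³ - 20pq + 2p - 4, -10p² + 10q)
(p₁, q₁) = (1.5, -1) − 0.04·(96.5, -32.5) = (-2.36, 0.3)
(p₂, q₂) = (-2.36, 0.3) − 0.04·(-257.44512, -52.696) = (7.9378048, 2.40784)

(7.9378048, 2.40784)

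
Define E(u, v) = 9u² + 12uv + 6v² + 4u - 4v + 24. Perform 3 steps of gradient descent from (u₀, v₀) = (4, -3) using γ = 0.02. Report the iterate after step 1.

(3.2, -3.16)

∇E = (18u + 12v + 4, 12u + 12v - 4)
(u₁, v₁) = (4, -3) − 0.02·(40, 8) = (3.2, -3.16)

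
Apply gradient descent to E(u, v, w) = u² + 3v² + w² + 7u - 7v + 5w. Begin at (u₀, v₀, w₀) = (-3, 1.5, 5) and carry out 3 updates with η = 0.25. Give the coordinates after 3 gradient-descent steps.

∇E = (2u + 7, 6v - 7, 2w + 5)
Step 1: at (-3, 1.5, 5), ∇E = (1, 2, 15) → (-3, 1.5, 5) − 0.25·(1, 2, 15) = (-3.25, 1, 1.25)
Step 2: at (-3.25, 1, 1.25), ∇E = (0.5, -1, 7.5) → (-3.25, 1, 1.25) − 0.25·(0.5, -1, 7.5) = (-3.375, 1.25, -0.625)
Step 3: at (-3.375, 1.25, -0.625), ∇E = (0.25, 0.5, 3.75) → (-3.375, 1.25, -0.625) − 0.25·(0.25, 0.5, 3.75) = (-3.4375, 1.125, -1.5625)

(-3.4375, 1.125, -1.5625)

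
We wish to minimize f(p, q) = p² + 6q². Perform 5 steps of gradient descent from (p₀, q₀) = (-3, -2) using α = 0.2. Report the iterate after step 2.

(-1.08, -3.92)

∇f = (2p, 12q)
(p₁, q₁) = (-3, -2) − 0.2·(-6, -24) = (-1.8, 2.8)
(p₂, q₂) = (-1.8, 2.8) − 0.2·(-3.6, 33.6) = (-1.08, -3.92)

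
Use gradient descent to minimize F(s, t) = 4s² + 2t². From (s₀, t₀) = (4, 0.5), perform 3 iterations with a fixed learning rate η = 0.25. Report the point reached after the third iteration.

(-4, 0)

∇F = (8s, 4t)
(s₁, t₁) = (4, 0.5) − 0.25·(32, 2) = (-4, 0)
(s₂, t₂) = (-4, 0) − 0.25·(-32, 0) = (4, 0)
(s₃, t₃) = (4, 0) − 0.25·(32, 0) = (-4, 0)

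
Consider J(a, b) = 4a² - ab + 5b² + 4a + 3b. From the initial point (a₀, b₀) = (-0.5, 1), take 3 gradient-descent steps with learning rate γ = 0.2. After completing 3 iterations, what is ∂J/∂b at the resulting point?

-15.304

∇J = (8a - b + 4, -a + 10b + 3)
Step 1: at (-0.5, 1), ∇J = (-1, 13.5) → (-0.5, 1) − 0.2·(-1, 13.5) = (-0.3, -1.7)
Step 2: at (-0.3, -1.7), ∇J = (3.3, -13.7) → (-0.3, -1.7) − 0.2·(3.3, -13.7) = (-0.96, 1.04)
Step 3: at (-0.96, 1.04), ∇J = (-4.72, 14.36) → (-0.96, 1.04) − 0.2·(-4.72, 14.36) = (-0.016, -1.832)
∂J/∂b at (-0.016, -1.832) = -15.304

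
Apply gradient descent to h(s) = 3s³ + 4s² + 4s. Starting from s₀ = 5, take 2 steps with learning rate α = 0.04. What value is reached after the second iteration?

-16.020736

h′(s) = 9s² + 8s + 4
s₁ = 5 − 0.04·269 = -5.76
s₂ = -5.76 − 0.04·256.5184 = -16.020736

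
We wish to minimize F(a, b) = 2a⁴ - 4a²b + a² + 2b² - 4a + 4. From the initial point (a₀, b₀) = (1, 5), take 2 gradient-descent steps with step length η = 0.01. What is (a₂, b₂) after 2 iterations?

(1.67955968, 4.718224)

∇F = (8a³ - 8ab + 2a - 4, -4a² + 4b)
Step 1: at (1, 5), ∇F = (-34, 16) → (1, 5) − 0.01·(-34, 16) = (1.34, 4.84)
Step 2: at (1.34, 4.84), ∇F = (-33.955968, 12.1776) → (1.34, 4.84) − 0.01·(-33.955968, 12.1776) = (1.67955968, 4.718224)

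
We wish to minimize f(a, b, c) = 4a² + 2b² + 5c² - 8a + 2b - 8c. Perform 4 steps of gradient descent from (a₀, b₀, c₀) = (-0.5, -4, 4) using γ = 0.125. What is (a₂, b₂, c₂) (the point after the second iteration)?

∇f = (8a - 8, 4b + 2, 10c - 8)
Step 1: at (-0.5, -4, 4), ∇f = (-12, -14, 32) → (-0.5, -4, 4) − 0.125·(-12, -14, 32) = (1, -2.25, 0)
Step 2: at (1, -2.25, 0), ∇f = (0, -7, -8) → (1, -2.25, 0) − 0.125·(0, -7, -8) = (1, -1.375, 1)

(1, -1.375, 1)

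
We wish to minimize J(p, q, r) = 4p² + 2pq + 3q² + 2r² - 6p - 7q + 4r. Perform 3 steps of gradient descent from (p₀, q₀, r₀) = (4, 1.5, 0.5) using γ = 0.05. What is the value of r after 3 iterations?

∇J = (8p + 2q - 6, 2p + 6q - 7, 4r + 4)
(p₁, q₁, r₁) = (4, 1.5, 0.5) − 0.05·(29, 10, 6) = (2.55, 1, 0.2)
(p₂, q₂, r₂) = (2.55, 1, 0.2) − 0.05·(16.4, 4.1, 4.8) = (1.73, 0.795, -0.04)
(p₃, q₃, r₃) = (1.73, 0.795, -0.04) − 0.05·(9.43, 1.23, 3.84) = (1.2585, 0.7335, -0.232)
r = -0.232

-0.232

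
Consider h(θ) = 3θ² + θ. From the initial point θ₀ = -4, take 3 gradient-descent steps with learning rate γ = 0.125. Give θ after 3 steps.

h′(θ) = 6θ + 1
Step 1: h′(-4) = -23; θ₁ = -4 − 0.125·(-23) = -1.125
Step 2: h′(-1.125) = -5.75; θ₂ = -1.125 − 0.125·(-5.75) = -0.40625
Step 3: h′(-0.40625) = -1.4375; θ₃ = -0.40625 − 0.125·(-1.4375) = -0.2265625

-0.2265625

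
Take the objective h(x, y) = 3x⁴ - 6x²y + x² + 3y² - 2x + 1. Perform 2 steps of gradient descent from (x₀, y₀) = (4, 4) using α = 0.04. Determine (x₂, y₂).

∇h = (12x³ - 12xy + 2x - 2, -6x² + 6y)
Step 1: at (4, 4), ∇h = (582, -72) → (4, 4) − 0.04·(582, -72) = (-19.28, 6.88)
Step 2: at (-19.28, 6.88), ∇h = (-84449.572224, -2189.0304) → (-19.28, 6.88) − 0.04·(-84449.572224, -2189.0304) = (3358.70288896, 94.441216)

(3358.70288896, 94.441216)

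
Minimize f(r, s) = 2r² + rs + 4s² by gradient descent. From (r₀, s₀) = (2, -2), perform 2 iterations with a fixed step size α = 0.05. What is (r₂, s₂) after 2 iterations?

∇f = (4r + s, r + 8s)
(r₁, s₁) = (2, -2) − 0.05·(6, -14) = (1.7, -1.3)
(r₂, s₂) = (1.7, -1.3) − 0.05·(5.5, -8.7) = (1.425, -0.865)

(1.425, -0.865)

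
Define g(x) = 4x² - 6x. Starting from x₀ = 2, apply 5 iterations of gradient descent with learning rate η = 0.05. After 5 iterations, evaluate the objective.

g′(x) = 8x - 6
Step 1: g′(2) = 10; x₁ = 2 − 0.05·10 = 1.5
Step 2: g′(1.5) = 6; x₂ = 1.5 − 0.05·6 = 1.2
Step 3: g′(1.2) = 3.6; x₃ = 1.2 − 0.05·3.6 = 1.02
Step 4: g′(1.02) = 2.16; x₄ = 1.02 − 0.05·2.16 = 0.912
Step 5: g′(0.912) = 1.296; x₅ = 0.912 − 0.05·1.296 = 0.8472
g(0.8472) = -2.21220864

-2.21220864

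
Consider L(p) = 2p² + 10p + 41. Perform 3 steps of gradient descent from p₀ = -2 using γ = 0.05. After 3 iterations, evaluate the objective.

L′(p) = 4p + 10
Step 1: L′(-2) = 2; p₁ = -2 − 0.05·2 = -2.1
Step 2: L′(-2.1) = 1.6; p₂ = -2.1 − 0.05·1.6 = -2.18
Step 3: L′(-2.18) = 1.28; p₃ = -2.18 − 0.05·1.28 = -2.244
L(-2.244) = 28.631072

28.631072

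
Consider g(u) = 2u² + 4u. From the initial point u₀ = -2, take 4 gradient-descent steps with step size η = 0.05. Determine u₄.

-1.4096

g′(u) = 4u + 4
u₁ = -2 − 0.05·(-4) = -1.8
u₂ = -1.8 − 0.05·(-3.2) = -1.64
u₃ = -1.64 − 0.05·(-2.56) = -1.512
u₄ = -1.512 − 0.05·(-2.048) = -1.4096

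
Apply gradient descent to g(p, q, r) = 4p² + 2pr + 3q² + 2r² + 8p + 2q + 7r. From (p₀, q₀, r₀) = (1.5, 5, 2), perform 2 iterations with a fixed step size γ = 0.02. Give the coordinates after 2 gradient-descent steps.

(0.6312, 3.7968, 1.328)

∇g = (8p + 2r + 8, 6q + 2, 2p + 4r + 7)
(p₁, q₁, r₁) = (1.5, 5, 2) − 0.02·(24, 32, 18) = (1.02, 4.36, 1.64)
(p₂, q₂, r₂) = (1.02, 4.36, 1.64) − 0.02·(19.44, 28.16, 15.6) = (0.6312, 3.7968, 1.328)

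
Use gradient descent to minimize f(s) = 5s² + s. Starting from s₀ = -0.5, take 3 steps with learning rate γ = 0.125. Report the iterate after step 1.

f′(s) = 10s + 1
s₁ = -0.5 − 0.125·(-4) = 0

0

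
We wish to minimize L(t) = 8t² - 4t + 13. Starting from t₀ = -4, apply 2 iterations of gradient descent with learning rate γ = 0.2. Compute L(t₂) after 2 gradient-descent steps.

L′(t) = 16t - 4
t₁ = -4 − 0.2·(-68) = 9.6
t₂ = 9.6 − 0.2·149.6 = -20.32
L(-20.32) = 3397.4992

3397.4992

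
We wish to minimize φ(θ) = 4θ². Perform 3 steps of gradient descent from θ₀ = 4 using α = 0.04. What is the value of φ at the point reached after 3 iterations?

6.327518887936

φ′(θ) = 8θ
Step 1: φ′(4) = 32; θ₁ = 4 − 0.04·32 = 2.72
Step 2: φ′(2.72) = 21.76; θ₂ = 2.72 − 0.04·21.76 = 1.8496
Step 3: φ′(1.8496) = 14.7968; θ₃ = 1.8496 − 0.04·14.7968 = 1.257728
φ(1.257728) = 6.327518887936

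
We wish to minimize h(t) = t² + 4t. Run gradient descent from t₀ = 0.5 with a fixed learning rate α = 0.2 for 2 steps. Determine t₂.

h′(t) = 2t + 4
t₁ = 0.5 − 0.2·5 = -0.5
t₂ = -0.5 − 0.2·3 = -1.1

-1.1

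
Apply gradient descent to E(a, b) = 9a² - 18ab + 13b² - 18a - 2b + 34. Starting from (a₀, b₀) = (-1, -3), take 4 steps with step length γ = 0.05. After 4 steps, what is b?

∇E = (18a - 18b - 18, -18a + 26b - 2)
Step 1: at (-1, -3), ∇E = (18, -62) → (-1, -3) − 0.05·(18, -62) = (-1.9, 0.1)
Step 2: at (-1.9, 0.1), ∇E = (-54, 34.8) → (-1.9, 0.1) − 0.05·(-54, 34.8) = (0.8, -1.64)
Step 3: at (0.8, -1.64), ∇E = (25.92, -59.04) → (0.8, -1.64) − 0.05·(25.92, -59.04) = (-0.496, 1.312)
Step 4: at (-0.496, 1.312), ∇E = (-50.544, 41.04) → (-0.496, 1.312) − 0.05·(-50.544, 41.04) = (2.0312, -0.74)
b = -0.74

-0.74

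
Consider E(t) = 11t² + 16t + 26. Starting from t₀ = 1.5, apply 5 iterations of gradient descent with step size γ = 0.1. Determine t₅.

E′(t) = 22t + 16
Step 1: E′(1.5) = 49; t₁ = 1.5 − 0.1·49 = -3.4
Step 2: E′(-3.4) = -58.8; t₂ = -3.4 − 0.1·(-58.8) = 2.48
Step 3: E′(2.48) = 70.56; t₃ = 2.48 − 0.1·70.56 = -4.576
Step 4: E′(-4.576) = -84.672; t₄ = -4.576 − 0.1·(-84.672) = 3.8912
Step 5: E′(3.8912) = 101.6064; t₅ = 3.8912 − 0.1·101.6064 = -6.26944

-6.26944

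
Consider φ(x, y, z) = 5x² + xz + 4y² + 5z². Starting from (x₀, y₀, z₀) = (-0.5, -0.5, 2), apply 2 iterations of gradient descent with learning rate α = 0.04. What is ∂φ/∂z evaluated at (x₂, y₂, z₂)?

7.1952

∇φ = (10x + z, 8y, x + 10z)
(x₁, y₁, z₁) = (-0.5, -0.5, 2) − 0.04·(-3, -4, 19.5) = (-0.38, -0.34, 1.22)
(x₂, y₂, z₂) = (-0.38, -0.34, 1.22) − 0.04·(-2.58, -2.72, 11.82) = (-0.2768, -0.2312, 0.7472)
∂φ/∂z at (-0.2768, -0.2312, 0.7472) = 7.1952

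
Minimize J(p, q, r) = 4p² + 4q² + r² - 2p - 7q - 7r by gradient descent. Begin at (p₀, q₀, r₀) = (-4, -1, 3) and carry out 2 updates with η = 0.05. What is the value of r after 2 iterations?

∇J = (8p - 2, 8q - 7, 2r - 7)
(p₁, q₁, r₁) = (-4, -1, 3) − 0.05·(-34, -15, -1) = (-2.3, -0.25, 3.05)
(p₂, q₂, r₂) = (-2.3, -0.25, 3.05) − 0.05·(-20.4, -9, -0.9) = (-1.28, 0.2, 3.095)
r = 3.095

3.095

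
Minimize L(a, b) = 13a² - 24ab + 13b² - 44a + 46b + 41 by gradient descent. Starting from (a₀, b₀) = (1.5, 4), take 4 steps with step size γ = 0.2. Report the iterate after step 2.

∇L = (26a - 24b - 44, -24a + 26b + 46)
(a₁, b₁) = (1.5, 4) − 0.2·(-101, 114) = (21.7, -18.8)
(a₂, b₂) = (21.7, -18.8) − 0.2·(971.4, -963.6) = (-172.58, 173.92)

(-172.58, 173.92)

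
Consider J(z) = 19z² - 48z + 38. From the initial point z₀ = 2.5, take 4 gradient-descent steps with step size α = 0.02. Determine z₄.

J′(z) = 38z - 48
z₁ = 2.5 − 0.02·47 = 1.56
z₂ = 1.56 − 0.02·11.28 = 1.3344
z₃ = 1.3344 − 0.02·2.7072 = 1.280256
z₄ = 1.280256 − 0.02·0.649728 = 1.26726144

1.26726144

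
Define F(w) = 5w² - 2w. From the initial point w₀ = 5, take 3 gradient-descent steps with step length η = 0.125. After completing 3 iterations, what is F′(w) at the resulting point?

-0.75

F′(w) = 10w - 2
w₁ = 5 − 0.125·48 = -1
w₂ = -1 − 0.125·(-12) = 0.5
w₃ = 0.5 − 0.125·3 = 0.125
F′(w) at (0.125) = -0.75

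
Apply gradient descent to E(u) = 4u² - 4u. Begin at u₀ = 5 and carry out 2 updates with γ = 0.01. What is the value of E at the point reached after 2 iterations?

57.02782976

E′(u) = 8u - 4
Step 1: E′(5) = 36; u₁ = 5 − 0.01·36 = 4.64
Step 2: E′(4.64) = 33.12; u₂ = 4.64 − 0.01·33.12 = 4.3088
E(4.3088) = 57.02782976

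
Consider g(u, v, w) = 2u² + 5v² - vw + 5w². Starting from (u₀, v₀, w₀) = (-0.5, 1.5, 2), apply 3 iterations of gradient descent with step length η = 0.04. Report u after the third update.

∇g = (4u, 10v - w, -v + 10w)
Step 1: at (-0.5, 1.5, 2), ∇g = (-2, 13, 18.5) → (-0.5, 1.5, 2) − 0.04·(-2, 13, 18.5) = (-0.42, 0.98, 1.26)
Step 2: at (-0.42, 0.98, 1.26), ∇g = (-1.68, 8.54, 11.62) → (-0.42, 0.98, 1.26) − 0.04·(-1.68, 8.54, 11.62) = (-0.3528, 0.6384, 0.7952)
Step 3: at (-0.3528, 0.6384, 0.7952), ∇g = (-1.4112, 5.5888, 7.3136) → (-0.3528, 0.6384, 0.7952) − 0.04·(-1.4112, 5.5888, 7.3136) = (-0.296352, 0.414848, 0.502656)
u = -0.296352

-0.296352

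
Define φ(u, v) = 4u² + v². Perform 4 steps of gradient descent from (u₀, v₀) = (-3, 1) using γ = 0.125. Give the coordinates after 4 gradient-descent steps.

(0, 0.31640625)

∇φ = (8u, 2v)
Step 1: at (-3, 1), ∇φ = (-24, 2) → (-3, 1) − 0.125·(-24, 2) = (0, 0.75)
Step 2: at (0, 0.75), ∇φ = (0, 1.5) → (0, 0.75) − 0.125·(0, 1.5) = (0, 0.5625)
Step 3: at (0, 0.5625), ∇φ = (0, 1.125) → (0, 0.5625) − 0.125·(0, 1.125) = (0, 0.421875)
Step 4: at (0, 0.421875), ∇φ = (0, 0.84375) → (0, 0.421875) − 0.125·(0, 0.84375) = (0, 0.31640625)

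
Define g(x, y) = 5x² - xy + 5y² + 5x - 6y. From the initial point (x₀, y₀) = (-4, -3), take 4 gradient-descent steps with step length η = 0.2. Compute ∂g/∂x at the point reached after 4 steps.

∇g = (10x - y + 5, -x + 10y - 6)
Step 1: at (-4, -3), ∇g = (-32, -32) → (-4, -3) − 0.2·(-32, -32) = (2.4, 3.4)
Step 2: at (2.4, 3.4), ∇g = (25.6, 25.6) → (2.4, 3.4) − 0.2·(25.6, 25.6) = (-2.72, -1.72)
Step 3: at (-2.72, -1.72), ∇g = (-20.48, -20.48) → (-2.72, -1.72) − 0.2·(-20.48, -20.48) = (1.376, 2.376)
Step 4: at (1.376, 2.376), ∇g = (16.384, 16.384) → (1.376, 2.376) − 0.2·(16.384, 16.384) = (-1.9008, -0.9008)
∂g/∂x at (-1.9008, -0.9008) = -13.1072

-13.1072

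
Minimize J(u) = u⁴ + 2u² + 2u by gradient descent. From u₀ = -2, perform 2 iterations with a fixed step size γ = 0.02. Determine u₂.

J′(u) = 4u³ + 4u + 2
Step 1: J′(-2) = -38; u₁ = -2 − 0.02·(-38) = -1.24
Step 2: J′(-1.24) = -10.586496; u₂ = -1.24 − 0.02·(-10.586496) = -1.02827008

-1.02827008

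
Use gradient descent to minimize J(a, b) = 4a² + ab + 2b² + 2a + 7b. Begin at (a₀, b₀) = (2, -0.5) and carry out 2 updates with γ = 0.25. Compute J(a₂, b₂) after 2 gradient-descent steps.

∇J = (8a + b + 2, a + 4b + 7)
(a₁, b₁) = (2, -0.5) − 0.25·(17.5, 7) = (-2.375, -2.25)
(a₂, b₂) = (-2.375, -2.25) − 0.25·(-19.25, -4.375) = (2.4375, -1.15625)
J(2.4375, -1.15625) = 20.40234375

20.40234375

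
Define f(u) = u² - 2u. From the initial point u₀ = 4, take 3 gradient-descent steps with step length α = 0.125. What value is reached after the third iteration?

f′(u) = 2u - 2
u₁ = 4 − 0.125·6 = 3.25
u₂ = 3.25 − 0.125·4.5 = 2.6875
u₃ = 2.6875 − 0.125·3.375 = 2.265625

2.265625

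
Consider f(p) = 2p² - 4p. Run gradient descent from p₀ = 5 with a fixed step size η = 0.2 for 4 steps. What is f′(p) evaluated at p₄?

f′(p) = 4p - 4
p₁ = 5 − 0.2·16 = 1.8
p₂ = 1.8 − 0.2·3.2 = 1.16
p₃ = 1.16 − 0.2·0.64 = 1.032
p₄ = 1.032 − 0.2·0.128 = 1.0064
f′(p) at (1.0064) = 0.0256

0.0256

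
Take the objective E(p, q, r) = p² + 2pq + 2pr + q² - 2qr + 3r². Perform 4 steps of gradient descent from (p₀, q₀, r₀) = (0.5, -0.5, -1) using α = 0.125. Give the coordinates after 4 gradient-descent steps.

∇E = (2p + 2q + 2r, 2p + 2q - 2r, 2p - 2q + 6r)
(p₁, q₁, r₁) = (0.5, -0.5, -1) − 0.125·(-2, 2, -4) = (0.75, -0.75, -0.5)
(p₂, q₂, r₂) = (0.75, -0.75, -0.5) − 0.125·(-1, 1, 0) = (0.875, -0.875, -0.5)
(p₃, q₃, r₃) = (0.875, -0.875, -0.5) − 0.125·(-1, 1, 0.5) = (1, -1, -0.5625)
(p₄, q₄, r₄) = (1, -1, -0.5625) − 0.125·(-1.125, 1.125, 0.625) = (1.140625, -1.140625, -0.640625)

(1.140625, -1.140625, -0.640625)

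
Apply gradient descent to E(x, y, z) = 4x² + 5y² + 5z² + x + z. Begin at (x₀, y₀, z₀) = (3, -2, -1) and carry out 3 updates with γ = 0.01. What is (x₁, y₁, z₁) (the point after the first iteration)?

(2.75, -1.8, -0.91)

∇E = (8x + 1, 10y, 10z + 1)
Step 1: at (3, -2, -1), ∇E = (25, -20, -9) → (3, -2, -1) − 0.01·(25, -20, -9) = (2.75, -1.8, -0.91)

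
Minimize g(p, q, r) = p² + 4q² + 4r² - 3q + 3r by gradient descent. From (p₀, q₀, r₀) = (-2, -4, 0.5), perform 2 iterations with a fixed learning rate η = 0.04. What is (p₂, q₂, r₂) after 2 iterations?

(-1.6928, -1.648, 0.0296)

∇g = (2p, 8q - 3, 8r + 3)
Step 1: at (-2, -4, 0.5), ∇g = (-4, -35, 7) → (-2, -4, 0.5) − 0.04·(-4, -35, 7) = (-1.84, -2.6, 0.22)
Step 2: at (-1.84, -2.6, 0.22), ∇g = (-3.68, -23.8, 4.76) → (-1.84, -2.6, 0.22) − 0.04·(-3.68, -23.8, 4.76) = (-1.6928, -1.648, 0.0296)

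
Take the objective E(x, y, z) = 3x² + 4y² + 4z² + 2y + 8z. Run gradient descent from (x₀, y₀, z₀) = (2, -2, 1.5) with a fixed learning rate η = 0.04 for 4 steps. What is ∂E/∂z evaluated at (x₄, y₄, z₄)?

∇E = (6x, 8y + 2, 8z + 8)
Step 1: at (2, -2, 1.5), ∇E = (12, -14, 20) → (2, -2, 1.5) − 0.04·(12, -14, 20) = (1.52, -1.44, 0.7)
Step 2: at (1.52, -1.44, 0.7), ∇E = (9.12, -9.52, 13.6) → (1.52, -1.44, 0.7) − 0.04·(9.12, -9.52, 13.6) = (1.1552, -1.0592, 0.156)
Step 3: at (1.1552, -1.0592, 0.156), ∇E = (6.9312, -6.4736, 9.248) → (1.1552, -1.0592, 0.156) − 0.04·(6.9312, -6.4736, 9.248) = (0.877952, -0.800256, -0.21392)
Step 4: at (0.877952, -0.800256, -0.21392), ∇E = (5.267712, -4.402048, 6.28864) → (0.877952, -0.800256, -0.21392) − 0.04·(5.267712, -4.402048, 6.28864) = (0.66724352, -0.62417408, -0.4654656)
∂E/∂z at (0.66724352, -0.62417408, -0.4654656) = 4.2762752

4.2762752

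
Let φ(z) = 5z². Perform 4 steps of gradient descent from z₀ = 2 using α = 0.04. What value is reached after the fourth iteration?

0.2592

φ′(z) = 10z
Step 1: φ′(2) = 20; z₁ = 2 − 0.04·20 = 1.2
Step 2: φ′(1.2) = 12; z₂ = 1.2 − 0.04·12 = 0.72
Step 3: φ′(0.72) = 7.2; z₃ = 0.72 − 0.04·7.2 = 0.432
Step 4: φ′(0.432) = 4.32; z₄ = 0.432 − 0.04·4.32 = 0.2592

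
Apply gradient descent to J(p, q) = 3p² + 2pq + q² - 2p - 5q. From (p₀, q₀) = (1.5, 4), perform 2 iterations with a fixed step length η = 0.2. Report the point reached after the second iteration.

∇J = (6p + 2q - 2, 2p + 2q - 5)
Step 1: at (1.5, 4), ∇J = (15, 6) → (1.5, 4) − 0.2·(15, 6) = (-1.5, 2.8)
Step 2: at (-1.5, 2.8), ∇J = (-5.4, -2.4) → (-1.5, 2.8) − 0.2·(-5.4, -2.4) = (-0.42, 3.28)

(-0.42, 3.28)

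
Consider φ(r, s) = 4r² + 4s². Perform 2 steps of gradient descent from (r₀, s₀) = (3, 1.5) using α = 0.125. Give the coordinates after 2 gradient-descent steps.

(0, 0)

∇φ = (8r, 8s)
Step 1: at (3, 1.5), ∇φ = (24, 12) → (3, 1.5) − 0.125·(24, 12) = (0, 0)
Step 2: at (0, 0), ∇φ = (0, 0) → (0, 0) − 0.125·(0, 0) = (0, 0)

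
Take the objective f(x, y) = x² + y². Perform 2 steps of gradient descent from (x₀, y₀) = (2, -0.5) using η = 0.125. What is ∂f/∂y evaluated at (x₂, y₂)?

-0.5625

∇f = (2x, 2y)
Step 1: at (2, -0.5), ∇f = (4, -1) → (2, -0.5) − 0.125·(4, -1) = (1.5, -0.375)
Step 2: at (1.5, -0.375), ∇f = (3, -0.75) → (1.5, -0.375) − 0.125·(3, -0.75) = (1.125, -0.28125)
∂f/∂y at (1.125, -0.28125) = -0.5625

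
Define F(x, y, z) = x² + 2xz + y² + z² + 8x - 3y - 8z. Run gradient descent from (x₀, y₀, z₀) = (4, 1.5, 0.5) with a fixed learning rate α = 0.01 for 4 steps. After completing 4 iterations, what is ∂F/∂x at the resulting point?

∇F = (2x + 2z + 8, 2y - 3, 2x + 2z - 8)
(x₁, y₁, z₁) = (4, 1.5, 0.5) − 0.01·(17, 0, 1) = (3.83, 1.5, 0.49)
(x₂, y₂, z₂) = (3.83, 1.5, 0.49) − 0.01·(16.64, 0, 0.64) = (3.6636, 1.5, 0.4836)
(x₃, y₃, z₃) = (3.6636, 1.5, 0.4836) − 0.01·(16.2944, 0, 0.2944) = (3.500656, 1.5, 0.480656)
(x₄, y₄, z₄) = (3.500656, 1.5, 0.480656) − 0.01·(15.962624, 0, -0.037376) = (3.34102976, 1.5, 0.48102976)
∂F/∂x at (3.34102976, 1.5, 0.48102976) = 15.64411904

15.64411904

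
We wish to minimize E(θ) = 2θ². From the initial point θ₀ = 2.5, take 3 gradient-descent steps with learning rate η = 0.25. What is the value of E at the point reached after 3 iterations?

0

E′(θ) = 4θ
θ₁ = 2.5 − 0.25·10 = 0
θ₂ = 0 − 0.25·0 = 0
θ₃ = 0 − 0.25·0 = 0
E(0) = 0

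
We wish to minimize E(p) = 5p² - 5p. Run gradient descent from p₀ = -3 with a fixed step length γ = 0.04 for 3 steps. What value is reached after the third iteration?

-0.256

E′(p) = 10p - 5
Step 1: E′(-3) = -35; p₁ = -3 − 0.04·(-35) = -1.6
Step 2: E′(-1.6) = -21; p₂ = -1.6 − 0.04·(-21) = -0.76
Step 3: E′(-0.76) = -12.6; p₃ = -0.76 − 0.04·(-12.6) = -0.256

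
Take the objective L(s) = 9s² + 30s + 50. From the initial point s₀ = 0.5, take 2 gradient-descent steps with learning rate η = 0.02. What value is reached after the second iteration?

L′(s) = 18s + 30
Step 1: L′(0.5) = 39; s₁ = 0.5 − 0.02·39 = -0.28
Step 2: L′(-0.28) = 24.96; s₂ = -0.28 − 0.02·24.96 = -0.7792

-0.7792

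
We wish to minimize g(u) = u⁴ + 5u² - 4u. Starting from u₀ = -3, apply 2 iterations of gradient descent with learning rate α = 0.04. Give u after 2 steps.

-1.31181312

g′(u) = 4u³ + 10u - 4
u₁ = -3 − 0.04·(-142) = 2.68
u₂ = 2.68 − 0.04·99.795328 = -1.31181312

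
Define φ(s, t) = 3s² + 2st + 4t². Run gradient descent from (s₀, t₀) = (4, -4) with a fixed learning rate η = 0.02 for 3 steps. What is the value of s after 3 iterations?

∇φ = (6s + 2t, 2s + 8t)
Step 1: at (4, -4), ∇φ = (16, -24) → (4, -4) − 0.02·(16, -24) = (3.68, -3.52)
Step 2: at (3.68, -3.52), ∇φ = (15.04, -20.8) → (3.68, -3.52) − 0.02·(15.04, -20.8) = (3.3792, -3.104)
Step 3: at (3.3792, -3.104), ∇φ = (14.0672, -18.0736) → (3.3792, -3.104) − 0.02·(14.0672, -18.0736) = (3.097856, -2.742528)
s = 3.097856

3.097856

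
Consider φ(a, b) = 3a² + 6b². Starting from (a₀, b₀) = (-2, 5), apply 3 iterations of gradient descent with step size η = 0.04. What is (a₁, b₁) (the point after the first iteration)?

∇φ = (6a, 12b)
Step 1: at (-2, 5), ∇φ = (-12, 60) → (-2, 5) − 0.04·(-12, 60) = (-1.52, 2.6)

(-1.52, 2.6)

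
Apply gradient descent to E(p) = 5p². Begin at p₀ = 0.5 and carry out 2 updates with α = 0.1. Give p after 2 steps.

E′(p) = 10p
Step 1: E′(0.5) = 5; p₁ = 0.5 − 0.1·5 = 0
Step 2: E′(0) = 0; p₂ = 0 − 0.1·0 = 0

0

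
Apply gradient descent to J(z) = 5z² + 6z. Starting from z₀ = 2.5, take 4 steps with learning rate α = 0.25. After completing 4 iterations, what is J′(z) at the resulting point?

156.9375

J′(z) = 10z + 6
z₁ = 2.5 − 0.25·31 = -5.25
z₂ = -5.25 − 0.25·(-46.5) = 6.375
z₃ = 6.375 − 0.25·69.75 = -11.0625
z₄ = -11.0625 − 0.25·(-104.625) = 15.09375
J′(z) at (15.09375) = 156.9375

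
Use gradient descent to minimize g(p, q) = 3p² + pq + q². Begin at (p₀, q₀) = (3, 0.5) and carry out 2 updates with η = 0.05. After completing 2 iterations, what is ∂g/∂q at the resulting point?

∇g = (6p + q, p + 2q)
(p₁, q₁) = (3, 0.5) − 0.05·(18.5, 4) = (2.075, 0.3)
(p₂, q₂) = (2.075, 0.3) − 0.05·(12.75, 2.675) = (1.4375, 0.16625)
∂g/∂q at (1.4375, 0.16625) = 1.77

1.77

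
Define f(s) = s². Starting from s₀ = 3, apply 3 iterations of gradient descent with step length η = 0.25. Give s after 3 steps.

f′(s) = 2s
Step 1: f′(3) = 6; s₁ = 3 − 0.25·6 = 1.5
Step 2: f′(1.5) = 3; s₂ = 1.5 − 0.25·3 = 0.75
Step 3: f′(0.75) = 1.5; s₃ = 0.75 − 0.25·1.5 = 0.375

0.375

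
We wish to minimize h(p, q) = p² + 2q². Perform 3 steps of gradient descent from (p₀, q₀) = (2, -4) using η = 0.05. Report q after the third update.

∇h = (2p, 4q)
Step 1: at (2, -4), ∇h = (4, -16) → (2, -4) − 0.05·(4, -16) = (1.8, -3.2)
Step 2: at (1.8, -3.2), ∇h = (3.6, -12.8) → (1.8, -3.2) − 0.05·(3.6, -12.8) = (1.62, -2.56)
Step 3: at (1.62, -2.56), ∇h = (3.24, -10.24) → (1.62, -2.56) − 0.05·(3.24, -10.24) = (1.458, -2.048)
q = -2.048

-2.048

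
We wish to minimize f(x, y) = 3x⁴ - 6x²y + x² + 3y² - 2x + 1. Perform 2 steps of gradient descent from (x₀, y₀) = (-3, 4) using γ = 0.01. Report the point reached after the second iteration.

∇f = (12x³ - 12xy + 2x - 2, -6x² + 6y)
Step 1: at (-3, 4), ∇f = (-188, -30) → (-3, 4) − 0.01·(-188, -30) = (-1.12, 4.3)
Step 2: at (-1.12, 4.3), ∇f = (36.692864, 18.2736) → (-1.12, 4.3) − 0.01·(36.692864, 18.2736) = (-1.48692864, 4.117264)

(-1.48692864, 4.117264)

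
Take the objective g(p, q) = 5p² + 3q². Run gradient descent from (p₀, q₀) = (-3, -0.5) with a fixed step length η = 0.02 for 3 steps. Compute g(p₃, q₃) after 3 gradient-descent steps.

∇g = (10p, 6q)
(p₁, q₁) = (-3, -0.5) − 0.02·(-30, -3) = (-2.4, -0.44)
(p₂, q₂) = (-2.4, -0.44) − 0.02·(-24, -2.64) = (-1.92, -0.3872)
(p₃, q₃) = (-1.92, -0.3872) − 0.02·(-19.2, -2.3232) = (-1.536, -0.340736)
g(-1.536, -0.340736) = 12.144783065088

12.144783065088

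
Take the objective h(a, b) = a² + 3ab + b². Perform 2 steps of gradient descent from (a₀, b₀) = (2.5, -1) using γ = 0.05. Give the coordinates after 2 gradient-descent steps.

(2.35125, -1.5075)

∇h = (2a + 3b, 3a + 2b)
(a₁, b₁) = (2.5, -1) − 0.05·(2, 5.5) = (2.4, -1.275)
(a₂, b₂) = (2.4, -1.275) − 0.05·(0.975, 4.65) = (2.35125, -1.5075)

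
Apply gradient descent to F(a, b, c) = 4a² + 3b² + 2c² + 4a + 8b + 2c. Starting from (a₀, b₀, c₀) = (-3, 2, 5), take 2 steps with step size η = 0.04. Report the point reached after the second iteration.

∇F = (8a + 4, 6b + 8, 4c + 2)
(a₁, b₁, c₁) = (-3, 2, 5) − 0.04·(-20, 20, 22) = (-2.2, 1.2, 4.12)
(a₂, b₂, c₂) = (-2.2, 1.2, 4.12) − 0.04·(-13.6, 15.2, 18.48) = (-1.656, 0.592, 3.3808)

(-1.656, 0.592, 3.3808)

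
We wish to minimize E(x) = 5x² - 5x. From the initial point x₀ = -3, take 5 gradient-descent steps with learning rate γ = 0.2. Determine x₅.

4

E′(x) = 10x - 5
Step 1: E′(-3) = -35; x₁ = -3 − 0.2·(-35) = 4
Step 2: E′(4) = 35; x₂ = 4 − 0.2·35 = -3
Step 3: E′(-3) = -35; x₃ = -3 − 0.2·(-35) = 4
Step 4: E′(4) = 35; x₄ = 4 − 0.2·35 = -3
Step 5: E′(-3) = -35; x₅ = -3 − 0.2·(-35) = 4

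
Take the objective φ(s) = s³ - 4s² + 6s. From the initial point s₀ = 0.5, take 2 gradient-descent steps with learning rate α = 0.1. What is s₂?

-0.2101875

φ′(s) = 3s² - 8s + 6
Step 1: φ′(0.5) = 2.75; s₁ = 0.5 − 0.1·2.75 = 0.225
Step 2: φ′(0.225) = 4.351875; s₂ = 0.225 − 0.1·4.351875 = -0.2101875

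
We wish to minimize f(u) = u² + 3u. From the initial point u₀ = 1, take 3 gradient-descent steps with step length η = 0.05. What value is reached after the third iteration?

f′(u) = 2u + 3
u₁ = 1 − 0.05·5 = 0.75
u₂ = 0.75 − 0.05·4.5 = 0.525
u₃ = 0.525 − 0.05·4.05 = 0.3225

0.3225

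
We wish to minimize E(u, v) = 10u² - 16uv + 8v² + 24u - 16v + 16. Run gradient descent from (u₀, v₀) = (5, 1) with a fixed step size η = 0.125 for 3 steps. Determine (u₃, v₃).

(-102.625, 91.5)

∇E = (20u - 16v + 24, -16u + 16v - 16)
Step 1: at (5, 1), ∇E = (108, -80) → (5, 1) − 0.125·(108, -80) = (-8.5, 11)
Step 2: at (-8.5, 11), ∇E = (-322, 296) → (-8.5, 11) − 0.125·(-322, 296) = (31.75, -26)
Step 3: at (31.75, -26), ∇E = (1075, -940) → (31.75, -26) − 0.125·(1075, -940) = (-102.625, 91.5)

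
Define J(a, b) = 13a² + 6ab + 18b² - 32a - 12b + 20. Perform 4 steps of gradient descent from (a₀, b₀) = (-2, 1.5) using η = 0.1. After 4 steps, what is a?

-11.828

∇J = (26a + 6b - 32, 6a + 36b - 12)
Step 1: at (-2, 1.5), ∇J = (-75, 30) → (-2, 1.5) − 0.1·(-75, 30) = (5.5, -1.5)
Step 2: at (5.5, -1.5), ∇J = (102, -33) → (5.5, -1.5) − 0.1·(102, -33) = (-4.7, 1.8)
Step 3: at (-4.7, 1.8), ∇J = (-143.4, 24.6) → (-4.7, 1.8) − 0.1·(-143.4, 24.6) = (9.64, -0.66)
Step 4: at (9.64, -0.66), ∇J = (214.68, 22.08) → (9.64, -0.66) − 0.1·(214.68, 22.08) = (-11.828, -2.868)
a = -11.828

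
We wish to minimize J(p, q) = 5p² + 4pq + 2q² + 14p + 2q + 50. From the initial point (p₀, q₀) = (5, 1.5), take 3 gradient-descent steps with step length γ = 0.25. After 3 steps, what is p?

∇J = (10p + 4q + 14, 4p + 4q + 2)
Step 1: at (5, 1.5), ∇J = (70, 28) → (5, 1.5) − 0.25·(70, 28) = (-12.5, -5.5)
Step 2: at (-12.5, -5.5), ∇J = (-133, -70) → (-12.5, -5.5) − 0.25·(-133, -70) = (20.75, 12)
Step 3: at (20.75, 12), ∇J = (269.5, 133) → (20.75, 12) − 0.25·(269.5, 133) = (-46.625, -21.25)
p = -46.625

-46.625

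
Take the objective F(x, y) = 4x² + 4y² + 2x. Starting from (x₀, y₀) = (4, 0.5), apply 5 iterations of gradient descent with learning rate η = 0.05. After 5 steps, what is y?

∇F = (8x + 2, 8y)
Step 1: at (4, 0.5), ∇F = (34, 4) → (4, 0.5) − 0.05·(34, 4) = (2.3, 0.3)
Step 2: at (2.3, 0.3), ∇F = (20.4, 2.4) → (2.3, 0.3) − 0.05·(20.4, 2.4) = (1.28, 0.18)
Step 3: at (1.28, 0.18), ∇F = (12.24, 1.44) → (1.28, 0.18) − 0.05·(12.24, 1.44) = (0.668, 0.108)
Step 4: at (0.668, 0.108), ∇F = (7.344, 0.864) → (0.668, 0.108) − 0.05·(7.344, 0.864) = (0.3008, 0.0648)
Step 5: at (0.3008, 0.0648), ∇F = (4.4064, 0.5184) → (0.3008, 0.0648) − 0.05·(4.4064, 0.5184) = (0.08048, 0.03888)
y = 0.03888

0.03888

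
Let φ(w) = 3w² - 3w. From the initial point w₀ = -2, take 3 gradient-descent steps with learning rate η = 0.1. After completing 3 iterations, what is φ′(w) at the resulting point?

φ′(w) = 6w - 3
Step 1: φ′(-2) = -15; w₁ = -2 − 0.1·(-15) = -0.5
Step 2: φ′(-0.5) = -6; w₂ = -0.5 − 0.1·(-6) = 0.1
Step 3: φ′(0.1) = -2.4; w₃ = 0.1 − 0.1·(-2.4) = 0.34
φ′(w) at (0.34) = -0.96

-0.96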